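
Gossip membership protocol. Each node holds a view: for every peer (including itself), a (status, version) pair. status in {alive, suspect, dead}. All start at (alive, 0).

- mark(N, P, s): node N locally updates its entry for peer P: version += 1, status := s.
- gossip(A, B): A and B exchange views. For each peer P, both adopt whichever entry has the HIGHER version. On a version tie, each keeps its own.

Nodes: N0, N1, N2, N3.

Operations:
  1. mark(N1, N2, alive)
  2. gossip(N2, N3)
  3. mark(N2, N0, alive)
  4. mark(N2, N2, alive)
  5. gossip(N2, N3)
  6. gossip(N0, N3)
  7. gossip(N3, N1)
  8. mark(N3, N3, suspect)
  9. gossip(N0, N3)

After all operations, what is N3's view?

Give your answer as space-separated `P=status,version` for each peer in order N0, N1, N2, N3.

Answer: N0=alive,1 N1=alive,0 N2=alive,1 N3=suspect,1

Derivation:
Op 1: N1 marks N2=alive -> (alive,v1)
Op 2: gossip N2<->N3 -> N2.N0=(alive,v0) N2.N1=(alive,v0) N2.N2=(alive,v0) N2.N3=(alive,v0) | N3.N0=(alive,v0) N3.N1=(alive,v0) N3.N2=(alive,v0) N3.N3=(alive,v0)
Op 3: N2 marks N0=alive -> (alive,v1)
Op 4: N2 marks N2=alive -> (alive,v1)
Op 5: gossip N2<->N3 -> N2.N0=(alive,v1) N2.N1=(alive,v0) N2.N2=(alive,v1) N2.N3=(alive,v0) | N3.N0=(alive,v1) N3.N1=(alive,v0) N3.N2=(alive,v1) N3.N3=(alive,v0)
Op 6: gossip N0<->N3 -> N0.N0=(alive,v1) N0.N1=(alive,v0) N0.N2=(alive,v1) N0.N3=(alive,v0) | N3.N0=(alive,v1) N3.N1=(alive,v0) N3.N2=(alive,v1) N3.N3=(alive,v0)
Op 7: gossip N3<->N1 -> N3.N0=(alive,v1) N3.N1=(alive,v0) N3.N2=(alive,v1) N3.N3=(alive,v0) | N1.N0=(alive,v1) N1.N1=(alive,v0) N1.N2=(alive,v1) N1.N3=(alive,v0)
Op 8: N3 marks N3=suspect -> (suspect,v1)
Op 9: gossip N0<->N3 -> N0.N0=(alive,v1) N0.N1=(alive,v0) N0.N2=(alive,v1) N0.N3=(suspect,v1) | N3.N0=(alive,v1) N3.N1=(alive,v0) N3.N2=(alive,v1) N3.N3=(suspect,v1)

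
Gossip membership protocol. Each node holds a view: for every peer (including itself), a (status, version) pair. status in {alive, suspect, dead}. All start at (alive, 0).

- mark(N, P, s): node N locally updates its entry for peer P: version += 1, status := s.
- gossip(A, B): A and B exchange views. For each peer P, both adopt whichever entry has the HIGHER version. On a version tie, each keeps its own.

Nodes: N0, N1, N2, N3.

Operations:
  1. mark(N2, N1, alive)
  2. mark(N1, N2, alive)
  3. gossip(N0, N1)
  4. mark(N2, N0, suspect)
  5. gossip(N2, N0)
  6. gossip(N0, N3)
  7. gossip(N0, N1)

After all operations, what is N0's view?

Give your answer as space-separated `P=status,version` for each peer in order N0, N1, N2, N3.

Op 1: N2 marks N1=alive -> (alive,v1)
Op 2: N1 marks N2=alive -> (alive,v1)
Op 3: gossip N0<->N1 -> N0.N0=(alive,v0) N0.N1=(alive,v0) N0.N2=(alive,v1) N0.N3=(alive,v0) | N1.N0=(alive,v0) N1.N1=(alive,v0) N1.N2=(alive,v1) N1.N3=(alive,v0)
Op 4: N2 marks N0=suspect -> (suspect,v1)
Op 5: gossip N2<->N0 -> N2.N0=(suspect,v1) N2.N1=(alive,v1) N2.N2=(alive,v1) N2.N3=(alive,v0) | N0.N0=(suspect,v1) N0.N1=(alive,v1) N0.N2=(alive,v1) N0.N3=(alive,v0)
Op 6: gossip N0<->N3 -> N0.N0=(suspect,v1) N0.N1=(alive,v1) N0.N2=(alive,v1) N0.N3=(alive,v0) | N3.N0=(suspect,v1) N3.N1=(alive,v1) N3.N2=(alive,v1) N3.N3=(alive,v0)
Op 7: gossip N0<->N1 -> N0.N0=(suspect,v1) N0.N1=(alive,v1) N0.N2=(alive,v1) N0.N3=(alive,v0) | N1.N0=(suspect,v1) N1.N1=(alive,v1) N1.N2=(alive,v1) N1.N3=(alive,v0)

Answer: N0=suspect,1 N1=alive,1 N2=alive,1 N3=alive,0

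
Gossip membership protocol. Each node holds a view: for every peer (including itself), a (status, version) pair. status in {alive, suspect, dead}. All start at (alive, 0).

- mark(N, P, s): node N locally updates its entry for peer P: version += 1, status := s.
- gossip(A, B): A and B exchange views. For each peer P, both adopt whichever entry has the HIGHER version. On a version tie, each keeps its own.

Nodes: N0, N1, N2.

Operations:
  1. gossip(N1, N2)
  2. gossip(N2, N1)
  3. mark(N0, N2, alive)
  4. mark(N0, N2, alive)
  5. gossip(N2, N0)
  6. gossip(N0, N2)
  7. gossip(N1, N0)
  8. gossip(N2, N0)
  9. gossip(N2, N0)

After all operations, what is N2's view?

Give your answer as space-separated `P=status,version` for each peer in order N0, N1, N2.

Answer: N0=alive,0 N1=alive,0 N2=alive,2

Derivation:
Op 1: gossip N1<->N2 -> N1.N0=(alive,v0) N1.N1=(alive,v0) N1.N2=(alive,v0) | N2.N0=(alive,v0) N2.N1=(alive,v0) N2.N2=(alive,v0)
Op 2: gossip N2<->N1 -> N2.N0=(alive,v0) N2.N1=(alive,v0) N2.N2=(alive,v0) | N1.N0=(alive,v0) N1.N1=(alive,v0) N1.N2=(alive,v0)
Op 3: N0 marks N2=alive -> (alive,v1)
Op 4: N0 marks N2=alive -> (alive,v2)
Op 5: gossip N2<->N0 -> N2.N0=(alive,v0) N2.N1=(alive,v0) N2.N2=(alive,v2) | N0.N0=(alive,v0) N0.N1=(alive,v0) N0.N2=(alive,v2)
Op 6: gossip N0<->N2 -> N0.N0=(alive,v0) N0.N1=(alive,v0) N0.N2=(alive,v2) | N2.N0=(alive,v0) N2.N1=(alive,v0) N2.N2=(alive,v2)
Op 7: gossip N1<->N0 -> N1.N0=(alive,v0) N1.N1=(alive,v0) N1.N2=(alive,v2) | N0.N0=(alive,v0) N0.N1=(alive,v0) N0.N2=(alive,v2)
Op 8: gossip N2<->N0 -> N2.N0=(alive,v0) N2.N1=(alive,v0) N2.N2=(alive,v2) | N0.N0=(alive,v0) N0.N1=(alive,v0) N0.N2=(alive,v2)
Op 9: gossip N2<->N0 -> N2.N0=(alive,v0) N2.N1=(alive,v0) N2.N2=(alive,v2) | N0.N0=(alive,v0) N0.N1=(alive,v0) N0.N2=(alive,v2)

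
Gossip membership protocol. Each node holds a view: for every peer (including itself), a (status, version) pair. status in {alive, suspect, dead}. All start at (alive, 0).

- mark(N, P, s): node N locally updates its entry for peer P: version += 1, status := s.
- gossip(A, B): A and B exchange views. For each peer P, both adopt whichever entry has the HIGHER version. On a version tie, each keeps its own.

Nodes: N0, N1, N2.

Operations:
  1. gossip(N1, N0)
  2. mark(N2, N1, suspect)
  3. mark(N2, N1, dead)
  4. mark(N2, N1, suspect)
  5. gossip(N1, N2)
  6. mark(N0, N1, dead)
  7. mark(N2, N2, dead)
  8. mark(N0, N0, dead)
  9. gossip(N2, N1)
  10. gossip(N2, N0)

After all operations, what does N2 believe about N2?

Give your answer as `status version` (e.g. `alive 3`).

Op 1: gossip N1<->N0 -> N1.N0=(alive,v0) N1.N1=(alive,v0) N1.N2=(alive,v0) | N0.N0=(alive,v0) N0.N1=(alive,v0) N0.N2=(alive,v0)
Op 2: N2 marks N1=suspect -> (suspect,v1)
Op 3: N2 marks N1=dead -> (dead,v2)
Op 4: N2 marks N1=suspect -> (suspect,v3)
Op 5: gossip N1<->N2 -> N1.N0=(alive,v0) N1.N1=(suspect,v3) N1.N2=(alive,v0) | N2.N0=(alive,v0) N2.N1=(suspect,v3) N2.N2=(alive,v0)
Op 6: N0 marks N1=dead -> (dead,v1)
Op 7: N2 marks N2=dead -> (dead,v1)
Op 8: N0 marks N0=dead -> (dead,v1)
Op 9: gossip N2<->N1 -> N2.N0=(alive,v0) N2.N1=(suspect,v3) N2.N2=(dead,v1) | N1.N0=(alive,v0) N1.N1=(suspect,v3) N1.N2=(dead,v1)
Op 10: gossip N2<->N0 -> N2.N0=(dead,v1) N2.N1=(suspect,v3) N2.N2=(dead,v1) | N0.N0=(dead,v1) N0.N1=(suspect,v3) N0.N2=(dead,v1)

Answer: dead 1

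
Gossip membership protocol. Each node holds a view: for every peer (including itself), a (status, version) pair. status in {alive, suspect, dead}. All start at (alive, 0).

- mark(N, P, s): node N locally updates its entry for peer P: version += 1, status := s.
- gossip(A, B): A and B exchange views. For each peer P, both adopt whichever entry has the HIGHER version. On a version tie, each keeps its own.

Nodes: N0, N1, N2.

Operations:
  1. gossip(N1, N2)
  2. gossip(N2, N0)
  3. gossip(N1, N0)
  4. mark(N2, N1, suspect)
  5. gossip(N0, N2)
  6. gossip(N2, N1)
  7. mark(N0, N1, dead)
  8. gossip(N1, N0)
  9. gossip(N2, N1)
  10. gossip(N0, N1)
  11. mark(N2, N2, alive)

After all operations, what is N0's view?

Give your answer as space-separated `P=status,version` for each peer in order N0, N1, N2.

Op 1: gossip N1<->N2 -> N1.N0=(alive,v0) N1.N1=(alive,v0) N1.N2=(alive,v0) | N2.N0=(alive,v0) N2.N1=(alive,v0) N2.N2=(alive,v0)
Op 2: gossip N2<->N0 -> N2.N0=(alive,v0) N2.N1=(alive,v0) N2.N2=(alive,v0) | N0.N0=(alive,v0) N0.N1=(alive,v0) N0.N2=(alive,v0)
Op 3: gossip N1<->N0 -> N1.N0=(alive,v0) N1.N1=(alive,v0) N1.N2=(alive,v0) | N0.N0=(alive,v0) N0.N1=(alive,v0) N0.N2=(alive,v0)
Op 4: N2 marks N1=suspect -> (suspect,v1)
Op 5: gossip N0<->N2 -> N0.N0=(alive,v0) N0.N1=(suspect,v1) N0.N2=(alive,v0) | N2.N0=(alive,v0) N2.N1=(suspect,v1) N2.N2=(alive,v0)
Op 6: gossip N2<->N1 -> N2.N0=(alive,v0) N2.N1=(suspect,v1) N2.N2=(alive,v0) | N1.N0=(alive,v0) N1.N1=(suspect,v1) N1.N2=(alive,v0)
Op 7: N0 marks N1=dead -> (dead,v2)
Op 8: gossip N1<->N0 -> N1.N0=(alive,v0) N1.N1=(dead,v2) N1.N2=(alive,v0) | N0.N0=(alive,v0) N0.N1=(dead,v2) N0.N2=(alive,v0)
Op 9: gossip N2<->N1 -> N2.N0=(alive,v0) N2.N1=(dead,v2) N2.N2=(alive,v0) | N1.N0=(alive,v0) N1.N1=(dead,v2) N1.N2=(alive,v0)
Op 10: gossip N0<->N1 -> N0.N0=(alive,v0) N0.N1=(dead,v2) N0.N2=(alive,v0) | N1.N0=(alive,v0) N1.N1=(dead,v2) N1.N2=(alive,v0)
Op 11: N2 marks N2=alive -> (alive,v1)

Answer: N0=alive,0 N1=dead,2 N2=alive,0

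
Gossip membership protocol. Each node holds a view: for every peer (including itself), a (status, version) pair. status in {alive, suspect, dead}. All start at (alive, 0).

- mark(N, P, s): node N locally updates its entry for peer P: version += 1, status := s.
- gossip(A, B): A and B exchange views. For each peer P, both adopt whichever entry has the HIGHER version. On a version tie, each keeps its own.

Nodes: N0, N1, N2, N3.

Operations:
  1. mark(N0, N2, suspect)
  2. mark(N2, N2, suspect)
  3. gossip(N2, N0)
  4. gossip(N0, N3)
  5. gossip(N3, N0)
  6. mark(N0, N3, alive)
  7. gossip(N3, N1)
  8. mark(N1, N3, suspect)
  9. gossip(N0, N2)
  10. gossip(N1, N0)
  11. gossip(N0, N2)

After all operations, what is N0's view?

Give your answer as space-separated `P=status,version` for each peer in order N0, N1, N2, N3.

Op 1: N0 marks N2=suspect -> (suspect,v1)
Op 2: N2 marks N2=suspect -> (suspect,v1)
Op 3: gossip N2<->N0 -> N2.N0=(alive,v0) N2.N1=(alive,v0) N2.N2=(suspect,v1) N2.N3=(alive,v0) | N0.N0=(alive,v0) N0.N1=(alive,v0) N0.N2=(suspect,v1) N0.N3=(alive,v0)
Op 4: gossip N0<->N3 -> N0.N0=(alive,v0) N0.N1=(alive,v0) N0.N2=(suspect,v1) N0.N3=(alive,v0) | N3.N0=(alive,v0) N3.N1=(alive,v0) N3.N2=(suspect,v1) N3.N3=(alive,v0)
Op 5: gossip N3<->N0 -> N3.N0=(alive,v0) N3.N1=(alive,v0) N3.N2=(suspect,v1) N3.N3=(alive,v0) | N0.N0=(alive,v0) N0.N1=(alive,v0) N0.N2=(suspect,v1) N0.N3=(alive,v0)
Op 6: N0 marks N3=alive -> (alive,v1)
Op 7: gossip N3<->N1 -> N3.N0=(alive,v0) N3.N1=(alive,v0) N3.N2=(suspect,v1) N3.N3=(alive,v0) | N1.N0=(alive,v0) N1.N1=(alive,v0) N1.N2=(suspect,v1) N1.N3=(alive,v0)
Op 8: N1 marks N3=suspect -> (suspect,v1)
Op 9: gossip N0<->N2 -> N0.N0=(alive,v0) N0.N1=(alive,v0) N0.N2=(suspect,v1) N0.N3=(alive,v1) | N2.N0=(alive,v0) N2.N1=(alive,v0) N2.N2=(suspect,v1) N2.N3=(alive,v1)
Op 10: gossip N1<->N0 -> N1.N0=(alive,v0) N1.N1=(alive,v0) N1.N2=(suspect,v1) N1.N3=(suspect,v1) | N0.N0=(alive,v0) N0.N1=(alive,v0) N0.N2=(suspect,v1) N0.N3=(alive,v1)
Op 11: gossip N0<->N2 -> N0.N0=(alive,v0) N0.N1=(alive,v0) N0.N2=(suspect,v1) N0.N3=(alive,v1) | N2.N0=(alive,v0) N2.N1=(alive,v0) N2.N2=(suspect,v1) N2.N3=(alive,v1)

Answer: N0=alive,0 N1=alive,0 N2=suspect,1 N3=alive,1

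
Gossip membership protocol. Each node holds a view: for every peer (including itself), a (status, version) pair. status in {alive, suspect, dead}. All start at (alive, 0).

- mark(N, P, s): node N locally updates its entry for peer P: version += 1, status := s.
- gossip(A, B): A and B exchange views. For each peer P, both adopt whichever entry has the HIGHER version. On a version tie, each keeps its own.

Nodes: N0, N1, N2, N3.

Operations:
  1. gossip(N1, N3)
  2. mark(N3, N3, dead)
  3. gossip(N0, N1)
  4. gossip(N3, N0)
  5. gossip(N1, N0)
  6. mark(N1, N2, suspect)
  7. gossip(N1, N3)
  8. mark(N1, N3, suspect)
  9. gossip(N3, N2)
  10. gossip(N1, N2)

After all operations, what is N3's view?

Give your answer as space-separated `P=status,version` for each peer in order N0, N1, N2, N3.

Op 1: gossip N1<->N3 -> N1.N0=(alive,v0) N1.N1=(alive,v0) N1.N2=(alive,v0) N1.N3=(alive,v0) | N3.N0=(alive,v0) N3.N1=(alive,v0) N3.N2=(alive,v0) N3.N3=(alive,v0)
Op 2: N3 marks N3=dead -> (dead,v1)
Op 3: gossip N0<->N1 -> N0.N0=(alive,v0) N0.N1=(alive,v0) N0.N2=(alive,v0) N0.N3=(alive,v0) | N1.N0=(alive,v0) N1.N1=(alive,v0) N1.N2=(alive,v0) N1.N3=(alive,v0)
Op 4: gossip N3<->N0 -> N3.N0=(alive,v0) N3.N1=(alive,v0) N3.N2=(alive,v0) N3.N3=(dead,v1) | N0.N0=(alive,v0) N0.N1=(alive,v0) N0.N2=(alive,v0) N0.N3=(dead,v1)
Op 5: gossip N1<->N0 -> N1.N0=(alive,v0) N1.N1=(alive,v0) N1.N2=(alive,v0) N1.N3=(dead,v1) | N0.N0=(alive,v0) N0.N1=(alive,v0) N0.N2=(alive,v0) N0.N3=(dead,v1)
Op 6: N1 marks N2=suspect -> (suspect,v1)
Op 7: gossip N1<->N3 -> N1.N0=(alive,v0) N1.N1=(alive,v0) N1.N2=(suspect,v1) N1.N3=(dead,v1) | N3.N0=(alive,v0) N3.N1=(alive,v0) N3.N2=(suspect,v1) N3.N3=(dead,v1)
Op 8: N1 marks N3=suspect -> (suspect,v2)
Op 9: gossip N3<->N2 -> N3.N0=(alive,v0) N3.N1=(alive,v0) N3.N2=(suspect,v1) N3.N3=(dead,v1) | N2.N0=(alive,v0) N2.N1=(alive,v0) N2.N2=(suspect,v1) N2.N3=(dead,v1)
Op 10: gossip N1<->N2 -> N1.N0=(alive,v0) N1.N1=(alive,v0) N1.N2=(suspect,v1) N1.N3=(suspect,v2) | N2.N0=(alive,v0) N2.N1=(alive,v0) N2.N2=(suspect,v1) N2.N3=(suspect,v2)

Answer: N0=alive,0 N1=alive,0 N2=suspect,1 N3=dead,1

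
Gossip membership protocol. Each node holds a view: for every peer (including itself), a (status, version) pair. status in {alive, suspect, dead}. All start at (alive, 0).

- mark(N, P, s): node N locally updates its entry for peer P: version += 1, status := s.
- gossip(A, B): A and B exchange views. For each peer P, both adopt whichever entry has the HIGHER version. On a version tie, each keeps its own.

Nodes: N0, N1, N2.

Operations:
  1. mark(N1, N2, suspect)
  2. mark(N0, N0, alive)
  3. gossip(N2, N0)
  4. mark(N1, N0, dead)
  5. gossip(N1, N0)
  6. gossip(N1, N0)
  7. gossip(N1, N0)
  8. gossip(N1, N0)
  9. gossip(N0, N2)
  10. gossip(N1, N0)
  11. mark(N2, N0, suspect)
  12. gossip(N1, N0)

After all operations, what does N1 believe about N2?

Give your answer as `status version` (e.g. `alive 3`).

Answer: suspect 1

Derivation:
Op 1: N1 marks N2=suspect -> (suspect,v1)
Op 2: N0 marks N0=alive -> (alive,v1)
Op 3: gossip N2<->N0 -> N2.N0=(alive,v1) N2.N1=(alive,v0) N2.N2=(alive,v0) | N0.N0=(alive,v1) N0.N1=(alive,v0) N0.N2=(alive,v0)
Op 4: N1 marks N0=dead -> (dead,v1)
Op 5: gossip N1<->N0 -> N1.N0=(dead,v1) N1.N1=(alive,v0) N1.N2=(suspect,v1) | N0.N0=(alive,v1) N0.N1=(alive,v0) N0.N2=(suspect,v1)
Op 6: gossip N1<->N0 -> N1.N0=(dead,v1) N1.N1=(alive,v0) N1.N2=(suspect,v1) | N0.N0=(alive,v1) N0.N1=(alive,v0) N0.N2=(suspect,v1)
Op 7: gossip N1<->N0 -> N1.N0=(dead,v1) N1.N1=(alive,v0) N1.N2=(suspect,v1) | N0.N0=(alive,v1) N0.N1=(alive,v0) N0.N2=(suspect,v1)
Op 8: gossip N1<->N0 -> N1.N0=(dead,v1) N1.N1=(alive,v0) N1.N2=(suspect,v1) | N0.N0=(alive,v1) N0.N1=(alive,v0) N0.N2=(suspect,v1)
Op 9: gossip N0<->N2 -> N0.N0=(alive,v1) N0.N1=(alive,v0) N0.N2=(suspect,v1) | N2.N0=(alive,v1) N2.N1=(alive,v0) N2.N2=(suspect,v1)
Op 10: gossip N1<->N0 -> N1.N0=(dead,v1) N1.N1=(alive,v0) N1.N2=(suspect,v1) | N0.N0=(alive,v1) N0.N1=(alive,v0) N0.N2=(suspect,v1)
Op 11: N2 marks N0=suspect -> (suspect,v2)
Op 12: gossip N1<->N0 -> N1.N0=(dead,v1) N1.N1=(alive,v0) N1.N2=(suspect,v1) | N0.N0=(alive,v1) N0.N1=(alive,v0) N0.N2=(suspect,v1)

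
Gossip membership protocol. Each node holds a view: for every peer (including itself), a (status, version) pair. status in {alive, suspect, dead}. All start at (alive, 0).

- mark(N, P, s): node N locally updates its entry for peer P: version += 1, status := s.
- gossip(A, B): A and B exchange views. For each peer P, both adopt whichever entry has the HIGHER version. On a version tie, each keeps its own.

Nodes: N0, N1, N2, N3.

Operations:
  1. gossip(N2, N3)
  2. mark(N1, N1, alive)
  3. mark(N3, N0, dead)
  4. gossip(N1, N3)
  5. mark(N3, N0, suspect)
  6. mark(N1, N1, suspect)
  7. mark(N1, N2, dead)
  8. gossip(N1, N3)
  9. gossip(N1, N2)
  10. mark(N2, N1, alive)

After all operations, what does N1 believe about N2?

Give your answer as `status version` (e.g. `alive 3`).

Op 1: gossip N2<->N3 -> N2.N0=(alive,v0) N2.N1=(alive,v0) N2.N2=(alive,v0) N2.N3=(alive,v0) | N3.N0=(alive,v0) N3.N1=(alive,v0) N3.N2=(alive,v0) N3.N3=(alive,v0)
Op 2: N1 marks N1=alive -> (alive,v1)
Op 3: N3 marks N0=dead -> (dead,v1)
Op 4: gossip N1<->N3 -> N1.N0=(dead,v1) N1.N1=(alive,v1) N1.N2=(alive,v0) N1.N3=(alive,v0) | N3.N0=(dead,v1) N3.N1=(alive,v1) N3.N2=(alive,v0) N3.N3=(alive,v0)
Op 5: N3 marks N0=suspect -> (suspect,v2)
Op 6: N1 marks N1=suspect -> (suspect,v2)
Op 7: N1 marks N2=dead -> (dead,v1)
Op 8: gossip N1<->N3 -> N1.N0=(suspect,v2) N1.N1=(suspect,v2) N1.N2=(dead,v1) N1.N3=(alive,v0) | N3.N0=(suspect,v2) N3.N1=(suspect,v2) N3.N2=(dead,v1) N3.N3=(alive,v0)
Op 9: gossip N1<->N2 -> N1.N0=(suspect,v2) N1.N1=(suspect,v2) N1.N2=(dead,v1) N1.N3=(alive,v0) | N2.N0=(suspect,v2) N2.N1=(suspect,v2) N2.N2=(dead,v1) N2.N3=(alive,v0)
Op 10: N2 marks N1=alive -> (alive,v3)

Answer: dead 1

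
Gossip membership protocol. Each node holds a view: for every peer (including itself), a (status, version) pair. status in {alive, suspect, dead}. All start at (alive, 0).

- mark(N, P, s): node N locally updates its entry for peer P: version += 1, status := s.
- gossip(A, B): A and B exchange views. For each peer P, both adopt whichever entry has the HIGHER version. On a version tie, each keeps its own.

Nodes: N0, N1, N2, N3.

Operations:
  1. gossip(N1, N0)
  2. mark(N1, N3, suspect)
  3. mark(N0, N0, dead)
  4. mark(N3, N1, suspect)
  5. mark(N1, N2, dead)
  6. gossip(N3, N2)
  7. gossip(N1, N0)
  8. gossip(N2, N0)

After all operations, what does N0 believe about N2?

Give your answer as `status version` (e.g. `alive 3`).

Op 1: gossip N1<->N0 -> N1.N0=(alive,v0) N1.N1=(alive,v0) N1.N2=(alive,v0) N1.N3=(alive,v0) | N0.N0=(alive,v0) N0.N1=(alive,v0) N0.N2=(alive,v0) N0.N3=(alive,v0)
Op 2: N1 marks N3=suspect -> (suspect,v1)
Op 3: N0 marks N0=dead -> (dead,v1)
Op 4: N3 marks N1=suspect -> (suspect,v1)
Op 5: N1 marks N2=dead -> (dead,v1)
Op 6: gossip N3<->N2 -> N3.N0=(alive,v0) N3.N1=(suspect,v1) N3.N2=(alive,v0) N3.N3=(alive,v0) | N2.N0=(alive,v0) N2.N1=(suspect,v1) N2.N2=(alive,v0) N2.N3=(alive,v0)
Op 7: gossip N1<->N0 -> N1.N0=(dead,v1) N1.N1=(alive,v0) N1.N2=(dead,v1) N1.N3=(suspect,v1) | N0.N0=(dead,v1) N0.N1=(alive,v0) N0.N2=(dead,v1) N0.N3=(suspect,v1)
Op 8: gossip N2<->N0 -> N2.N0=(dead,v1) N2.N1=(suspect,v1) N2.N2=(dead,v1) N2.N3=(suspect,v1) | N0.N0=(dead,v1) N0.N1=(suspect,v1) N0.N2=(dead,v1) N0.N3=(suspect,v1)

Answer: dead 1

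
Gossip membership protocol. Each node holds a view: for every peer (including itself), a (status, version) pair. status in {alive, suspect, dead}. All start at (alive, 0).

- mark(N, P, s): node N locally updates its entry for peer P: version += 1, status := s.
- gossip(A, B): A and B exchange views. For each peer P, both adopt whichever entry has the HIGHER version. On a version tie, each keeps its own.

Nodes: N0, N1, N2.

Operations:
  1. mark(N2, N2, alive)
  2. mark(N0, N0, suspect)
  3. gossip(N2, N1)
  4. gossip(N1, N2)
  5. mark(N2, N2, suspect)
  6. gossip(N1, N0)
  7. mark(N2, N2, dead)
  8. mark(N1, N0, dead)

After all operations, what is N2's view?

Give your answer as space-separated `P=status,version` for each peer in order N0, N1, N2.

Op 1: N2 marks N2=alive -> (alive,v1)
Op 2: N0 marks N0=suspect -> (suspect,v1)
Op 3: gossip N2<->N1 -> N2.N0=(alive,v0) N2.N1=(alive,v0) N2.N2=(alive,v1) | N1.N0=(alive,v0) N1.N1=(alive,v0) N1.N2=(alive,v1)
Op 4: gossip N1<->N2 -> N1.N0=(alive,v0) N1.N1=(alive,v0) N1.N2=(alive,v1) | N2.N0=(alive,v0) N2.N1=(alive,v0) N2.N2=(alive,v1)
Op 5: N2 marks N2=suspect -> (suspect,v2)
Op 6: gossip N1<->N0 -> N1.N0=(suspect,v1) N1.N1=(alive,v0) N1.N2=(alive,v1) | N0.N0=(suspect,v1) N0.N1=(alive,v0) N0.N2=(alive,v1)
Op 7: N2 marks N2=dead -> (dead,v3)
Op 8: N1 marks N0=dead -> (dead,v2)

Answer: N0=alive,0 N1=alive,0 N2=dead,3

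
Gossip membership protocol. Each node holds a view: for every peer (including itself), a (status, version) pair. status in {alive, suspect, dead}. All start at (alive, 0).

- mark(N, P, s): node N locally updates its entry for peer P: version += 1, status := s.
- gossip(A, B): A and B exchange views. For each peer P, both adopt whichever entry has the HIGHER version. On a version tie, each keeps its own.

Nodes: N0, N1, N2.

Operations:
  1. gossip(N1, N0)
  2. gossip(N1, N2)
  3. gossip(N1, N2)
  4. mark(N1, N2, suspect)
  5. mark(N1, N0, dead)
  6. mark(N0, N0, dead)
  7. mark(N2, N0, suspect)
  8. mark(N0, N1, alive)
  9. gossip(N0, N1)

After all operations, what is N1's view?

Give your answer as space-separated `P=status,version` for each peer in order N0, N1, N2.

Answer: N0=dead,1 N1=alive,1 N2=suspect,1

Derivation:
Op 1: gossip N1<->N0 -> N1.N0=(alive,v0) N1.N1=(alive,v0) N1.N2=(alive,v0) | N0.N0=(alive,v0) N0.N1=(alive,v0) N0.N2=(alive,v0)
Op 2: gossip N1<->N2 -> N1.N0=(alive,v0) N1.N1=(alive,v0) N1.N2=(alive,v0) | N2.N0=(alive,v0) N2.N1=(alive,v0) N2.N2=(alive,v0)
Op 3: gossip N1<->N2 -> N1.N0=(alive,v0) N1.N1=(alive,v0) N1.N2=(alive,v0) | N2.N0=(alive,v0) N2.N1=(alive,v0) N2.N2=(alive,v0)
Op 4: N1 marks N2=suspect -> (suspect,v1)
Op 5: N1 marks N0=dead -> (dead,v1)
Op 6: N0 marks N0=dead -> (dead,v1)
Op 7: N2 marks N0=suspect -> (suspect,v1)
Op 8: N0 marks N1=alive -> (alive,v1)
Op 9: gossip N0<->N1 -> N0.N0=(dead,v1) N0.N1=(alive,v1) N0.N2=(suspect,v1) | N1.N0=(dead,v1) N1.N1=(alive,v1) N1.N2=(suspect,v1)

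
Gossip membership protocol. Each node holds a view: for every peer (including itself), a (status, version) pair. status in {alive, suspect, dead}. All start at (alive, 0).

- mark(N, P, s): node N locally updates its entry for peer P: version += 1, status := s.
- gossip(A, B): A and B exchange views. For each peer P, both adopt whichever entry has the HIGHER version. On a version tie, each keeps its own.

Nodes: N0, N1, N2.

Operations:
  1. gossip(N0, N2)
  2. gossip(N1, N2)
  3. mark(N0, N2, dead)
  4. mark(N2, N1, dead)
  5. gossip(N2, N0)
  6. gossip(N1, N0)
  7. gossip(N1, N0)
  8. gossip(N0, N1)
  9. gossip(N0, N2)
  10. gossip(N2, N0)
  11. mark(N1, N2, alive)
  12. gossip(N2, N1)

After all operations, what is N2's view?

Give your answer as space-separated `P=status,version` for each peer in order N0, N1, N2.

Answer: N0=alive,0 N1=dead,1 N2=alive,2

Derivation:
Op 1: gossip N0<->N2 -> N0.N0=(alive,v0) N0.N1=(alive,v0) N0.N2=(alive,v0) | N2.N0=(alive,v0) N2.N1=(alive,v0) N2.N2=(alive,v0)
Op 2: gossip N1<->N2 -> N1.N0=(alive,v0) N1.N1=(alive,v0) N1.N2=(alive,v0) | N2.N0=(alive,v0) N2.N1=(alive,v0) N2.N2=(alive,v0)
Op 3: N0 marks N2=dead -> (dead,v1)
Op 4: N2 marks N1=dead -> (dead,v1)
Op 5: gossip N2<->N0 -> N2.N0=(alive,v0) N2.N1=(dead,v1) N2.N2=(dead,v1) | N0.N0=(alive,v0) N0.N1=(dead,v1) N0.N2=(dead,v1)
Op 6: gossip N1<->N0 -> N1.N0=(alive,v0) N1.N1=(dead,v1) N1.N2=(dead,v1) | N0.N0=(alive,v0) N0.N1=(dead,v1) N0.N2=(dead,v1)
Op 7: gossip N1<->N0 -> N1.N0=(alive,v0) N1.N1=(dead,v1) N1.N2=(dead,v1) | N0.N0=(alive,v0) N0.N1=(dead,v1) N0.N2=(dead,v1)
Op 8: gossip N0<->N1 -> N0.N0=(alive,v0) N0.N1=(dead,v1) N0.N2=(dead,v1) | N1.N0=(alive,v0) N1.N1=(dead,v1) N1.N2=(dead,v1)
Op 9: gossip N0<->N2 -> N0.N0=(alive,v0) N0.N1=(dead,v1) N0.N2=(dead,v1) | N2.N0=(alive,v0) N2.N1=(dead,v1) N2.N2=(dead,v1)
Op 10: gossip N2<->N0 -> N2.N0=(alive,v0) N2.N1=(dead,v1) N2.N2=(dead,v1) | N0.N0=(alive,v0) N0.N1=(dead,v1) N0.N2=(dead,v1)
Op 11: N1 marks N2=alive -> (alive,v2)
Op 12: gossip N2<->N1 -> N2.N0=(alive,v0) N2.N1=(dead,v1) N2.N2=(alive,v2) | N1.N0=(alive,v0) N1.N1=(dead,v1) N1.N2=(alive,v2)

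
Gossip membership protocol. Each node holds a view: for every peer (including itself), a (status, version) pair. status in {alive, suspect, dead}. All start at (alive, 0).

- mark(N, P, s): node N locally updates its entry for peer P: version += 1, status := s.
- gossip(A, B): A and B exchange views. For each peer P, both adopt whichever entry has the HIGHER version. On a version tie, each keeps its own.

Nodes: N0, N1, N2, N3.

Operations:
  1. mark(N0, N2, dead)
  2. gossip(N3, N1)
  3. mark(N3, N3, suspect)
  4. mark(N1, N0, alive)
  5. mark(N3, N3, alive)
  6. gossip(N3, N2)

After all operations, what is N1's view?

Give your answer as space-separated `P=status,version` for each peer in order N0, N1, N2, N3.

Op 1: N0 marks N2=dead -> (dead,v1)
Op 2: gossip N3<->N1 -> N3.N0=(alive,v0) N3.N1=(alive,v0) N3.N2=(alive,v0) N3.N3=(alive,v0) | N1.N0=(alive,v0) N1.N1=(alive,v0) N1.N2=(alive,v0) N1.N3=(alive,v0)
Op 3: N3 marks N3=suspect -> (suspect,v1)
Op 4: N1 marks N0=alive -> (alive,v1)
Op 5: N3 marks N3=alive -> (alive,v2)
Op 6: gossip N3<->N2 -> N3.N0=(alive,v0) N3.N1=(alive,v0) N3.N2=(alive,v0) N3.N3=(alive,v2) | N2.N0=(alive,v0) N2.N1=(alive,v0) N2.N2=(alive,v0) N2.N3=(alive,v2)

Answer: N0=alive,1 N1=alive,0 N2=alive,0 N3=alive,0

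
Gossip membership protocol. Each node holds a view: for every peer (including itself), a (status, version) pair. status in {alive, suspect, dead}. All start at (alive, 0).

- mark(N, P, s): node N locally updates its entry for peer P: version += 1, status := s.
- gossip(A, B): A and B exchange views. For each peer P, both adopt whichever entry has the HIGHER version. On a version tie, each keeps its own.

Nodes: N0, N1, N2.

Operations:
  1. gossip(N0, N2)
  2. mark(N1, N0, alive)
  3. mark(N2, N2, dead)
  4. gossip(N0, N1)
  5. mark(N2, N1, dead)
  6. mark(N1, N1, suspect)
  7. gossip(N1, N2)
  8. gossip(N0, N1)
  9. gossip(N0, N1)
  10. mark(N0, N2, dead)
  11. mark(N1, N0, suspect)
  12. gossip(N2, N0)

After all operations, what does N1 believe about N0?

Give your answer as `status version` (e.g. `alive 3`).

Answer: suspect 2

Derivation:
Op 1: gossip N0<->N2 -> N0.N0=(alive,v0) N0.N1=(alive,v0) N0.N2=(alive,v0) | N2.N0=(alive,v0) N2.N1=(alive,v0) N2.N2=(alive,v0)
Op 2: N1 marks N0=alive -> (alive,v1)
Op 3: N2 marks N2=dead -> (dead,v1)
Op 4: gossip N0<->N1 -> N0.N0=(alive,v1) N0.N1=(alive,v0) N0.N2=(alive,v0) | N1.N0=(alive,v1) N1.N1=(alive,v0) N1.N2=(alive,v0)
Op 5: N2 marks N1=dead -> (dead,v1)
Op 6: N1 marks N1=suspect -> (suspect,v1)
Op 7: gossip N1<->N2 -> N1.N0=(alive,v1) N1.N1=(suspect,v1) N1.N2=(dead,v1) | N2.N0=(alive,v1) N2.N1=(dead,v1) N2.N2=(dead,v1)
Op 8: gossip N0<->N1 -> N0.N0=(alive,v1) N0.N1=(suspect,v1) N0.N2=(dead,v1) | N1.N0=(alive,v1) N1.N1=(suspect,v1) N1.N2=(dead,v1)
Op 9: gossip N0<->N1 -> N0.N0=(alive,v1) N0.N1=(suspect,v1) N0.N2=(dead,v1) | N1.N0=(alive,v1) N1.N1=(suspect,v1) N1.N2=(dead,v1)
Op 10: N0 marks N2=dead -> (dead,v2)
Op 11: N1 marks N0=suspect -> (suspect,v2)
Op 12: gossip N2<->N0 -> N2.N0=(alive,v1) N2.N1=(dead,v1) N2.N2=(dead,v2) | N0.N0=(alive,v1) N0.N1=(suspect,v1) N0.N2=(dead,v2)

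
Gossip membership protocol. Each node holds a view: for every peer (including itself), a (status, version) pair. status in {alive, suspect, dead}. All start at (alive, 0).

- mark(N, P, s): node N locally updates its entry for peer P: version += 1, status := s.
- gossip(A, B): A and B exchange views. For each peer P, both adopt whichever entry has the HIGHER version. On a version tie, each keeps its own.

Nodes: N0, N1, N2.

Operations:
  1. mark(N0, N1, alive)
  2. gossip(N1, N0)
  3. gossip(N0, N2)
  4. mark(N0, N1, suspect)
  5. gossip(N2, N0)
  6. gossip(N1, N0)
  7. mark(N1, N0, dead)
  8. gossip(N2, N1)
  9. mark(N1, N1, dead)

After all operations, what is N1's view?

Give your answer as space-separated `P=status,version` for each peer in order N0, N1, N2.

Op 1: N0 marks N1=alive -> (alive,v1)
Op 2: gossip N1<->N0 -> N1.N0=(alive,v0) N1.N1=(alive,v1) N1.N2=(alive,v0) | N0.N0=(alive,v0) N0.N1=(alive,v1) N0.N2=(alive,v0)
Op 3: gossip N0<->N2 -> N0.N0=(alive,v0) N0.N1=(alive,v1) N0.N2=(alive,v0) | N2.N0=(alive,v0) N2.N1=(alive,v1) N2.N2=(alive,v0)
Op 4: N0 marks N1=suspect -> (suspect,v2)
Op 5: gossip N2<->N0 -> N2.N0=(alive,v0) N2.N1=(suspect,v2) N2.N2=(alive,v0) | N0.N0=(alive,v0) N0.N1=(suspect,v2) N0.N2=(alive,v0)
Op 6: gossip N1<->N0 -> N1.N0=(alive,v0) N1.N1=(suspect,v2) N1.N2=(alive,v0) | N0.N0=(alive,v0) N0.N1=(suspect,v2) N0.N2=(alive,v0)
Op 7: N1 marks N0=dead -> (dead,v1)
Op 8: gossip N2<->N1 -> N2.N0=(dead,v1) N2.N1=(suspect,v2) N2.N2=(alive,v0) | N1.N0=(dead,v1) N1.N1=(suspect,v2) N1.N2=(alive,v0)
Op 9: N1 marks N1=dead -> (dead,v3)

Answer: N0=dead,1 N1=dead,3 N2=alive,0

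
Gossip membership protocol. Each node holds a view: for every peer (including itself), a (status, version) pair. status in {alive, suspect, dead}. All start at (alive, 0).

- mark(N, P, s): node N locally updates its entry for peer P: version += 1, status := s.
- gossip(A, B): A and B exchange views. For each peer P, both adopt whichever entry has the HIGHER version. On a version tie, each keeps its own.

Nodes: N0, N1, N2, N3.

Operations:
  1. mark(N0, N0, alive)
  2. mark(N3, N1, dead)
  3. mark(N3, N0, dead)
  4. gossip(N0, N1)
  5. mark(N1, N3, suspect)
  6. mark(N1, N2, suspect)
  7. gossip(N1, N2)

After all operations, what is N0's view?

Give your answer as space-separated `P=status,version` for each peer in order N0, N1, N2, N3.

Answer: N0=alive,1 N1=alive,0 N2=alive,0 N3=alive,0

Derivation:
Op 1: N0 marks N0=alive -> (alive,v1)
Op 2: N3 marks N1=dead -> (dead,v1)
Op 3: N3 marks N0=dead -> (dead,v1)
Op 4: gossip N0<->N1 -> N0.N0=(alive,v1) N0.N1=(alive,v0) N0.N2=(alive,v0) N0.N3=(alive,v0) | N1.N0=(alive,v1) N1.N1=(alive,v0) N1.N2=(alive,v0) N1.N3=(alive,v0)
Op 5: N1 marks N3=suspect -> (suspect,v1)
Op 6: N1 marks N2=suspect -> (suspect,v1)
Op 7: gossip N1<->N2 -> N1.N0=(alive,v1) N1.N1=(alive,v0) N1.N2=(suspect,v1) N1.N3=(suspect,v1) | N2.N0=(alive,v1) N2.N1=(alive,v0) N2.N2=(suspect,v1) N2.N3=(suspect,v1)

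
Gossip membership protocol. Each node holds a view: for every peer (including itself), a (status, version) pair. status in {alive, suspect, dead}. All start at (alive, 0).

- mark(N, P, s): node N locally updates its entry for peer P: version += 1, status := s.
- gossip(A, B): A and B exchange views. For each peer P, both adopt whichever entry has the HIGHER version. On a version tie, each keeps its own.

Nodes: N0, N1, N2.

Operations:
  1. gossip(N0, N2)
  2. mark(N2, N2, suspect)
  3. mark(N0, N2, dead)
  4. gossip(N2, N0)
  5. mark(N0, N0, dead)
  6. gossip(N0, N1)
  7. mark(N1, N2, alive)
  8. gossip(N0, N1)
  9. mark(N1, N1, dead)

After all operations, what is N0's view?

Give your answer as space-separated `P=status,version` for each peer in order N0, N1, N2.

Op 1: gossip N0<->N2 -> N0.N0=(alive,v0) N0.N1=(alive,v0) N0.N2=(alive,v0) | N2.N0=(alive,v0) N2.N1=(alive,v0) N2.N2=(alive,v0)
Op 2: N2 marks N2=suspect -> (suspect,v1)
Op 3: N0 marks N2=dead -> (dead,v1)
Op 4: gossip N2<->N0 -> N2.N0=(alive,v0) N2.N1=(alive,v0) N2.N2=(suspect,v1) | N0.N0=(alive,v0) N0.N1=(alive,v0) N0.N2=(dead,v1)
Op 5: N0 marks N0=dead -> (dead,v1)
Op 6: gossip N0<->N1 -> N0.N0=(dead,v1) N0.N1=(alive,v0) N0.N2=(dead,v1) | N1.N0=(dead,v1) N1.N1=(alive,v0) N1.N2=(dead,v1)
Op 7: N1 marks N2=alive -> (alive,v2)
Op 8: gossip N0<->N1 -> N0.N0=(dead,v1) N0.N1=(alive,v0) N0.N2=(alive,v2) | N1.N0=(dead,v1) N1.N1=(alive,v0) N1.N2=(alive,v2)
Op 9: N1 marks N1=dead -> (dead,v1)

Answer: N0=dead,1 N1=alive,0 N2=alive,2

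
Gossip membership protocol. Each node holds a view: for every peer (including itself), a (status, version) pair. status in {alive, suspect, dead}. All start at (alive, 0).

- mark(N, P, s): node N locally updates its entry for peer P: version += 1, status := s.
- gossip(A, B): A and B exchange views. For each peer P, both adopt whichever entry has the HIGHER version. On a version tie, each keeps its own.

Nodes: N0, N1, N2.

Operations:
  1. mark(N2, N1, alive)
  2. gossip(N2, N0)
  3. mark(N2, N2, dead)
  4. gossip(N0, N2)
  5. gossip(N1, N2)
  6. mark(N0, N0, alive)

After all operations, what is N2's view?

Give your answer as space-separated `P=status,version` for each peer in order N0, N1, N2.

Answer: N0=alive,0 N1=alive,1 N2=dead,1

Derivation:
Op 1: N2 marks N1=alive -> (alive,v1)
Op 2: gossip N2<->N0 -> N2.N0=(alive,v0) N2.N1=(alive,v1) N2.N2=(alive,v0) | N0.N0=(alive,v0) N0.N1=(alive,v1) N0.N2=(alive,v0)
Op 3: N2 marks N2=dead -> (dead,v1)
Op 4: gossip N0<->N2 -> N0.N0=(alive,v0) N0.N1=(alive,v1) N0.N2=(dead,v1) | N2.N0=(alive,v0) N2.N1=(alive,v1) N2.N2=(dead,v1)
Op 5: gossip N1<->N2 -> N1.N0=(alive,v0) N1.N1=(alive,v1) N1.N2=(dead,v1) | N2.N0=(alive,v0) N2.N1=(alive,v1) N2.N2=(dead,v1)
Op 6: N0 marks N0=alive -> (alive,v1)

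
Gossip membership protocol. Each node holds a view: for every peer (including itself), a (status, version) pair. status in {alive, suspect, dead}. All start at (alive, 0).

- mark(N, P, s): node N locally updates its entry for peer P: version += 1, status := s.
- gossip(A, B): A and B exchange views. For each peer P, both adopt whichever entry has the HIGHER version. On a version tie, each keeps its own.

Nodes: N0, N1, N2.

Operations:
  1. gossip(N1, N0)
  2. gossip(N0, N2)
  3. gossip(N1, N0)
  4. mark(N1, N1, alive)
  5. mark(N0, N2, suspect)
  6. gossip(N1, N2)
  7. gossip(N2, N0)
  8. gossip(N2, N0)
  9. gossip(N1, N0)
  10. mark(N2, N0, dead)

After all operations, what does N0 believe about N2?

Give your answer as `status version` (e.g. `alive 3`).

Answer: suspect 1

Derivation:
Op 1: gossip N1<->N0 -> N1.N0=(alive,v0) N1.N1=(alive,v0) N1.N2=(alive,v0) | N0.N0=(alive,v0) N0.N1=(alive,v0) N0.N2=(alive,v0)
Op 2: gossip N0<->N2 -> N0.N0=(alive,v0) N0.N1=(alive,v0) N0.N2=(alive,v0) | N2.N0=(alive,v0) N2.N1=(alive,v0) N2.N2=(alive,v0)
Op 3: gossip N1<->N0 -> N1.N0=(alive,v0) N1.N1=(alive,v0) N1.N2=(alive,v0) | N0.N0=(alive,v0) N0.N1=(alive,v0) N0.N2=(alive,v0)
Op 4: N1 marks N1=alive -> (alive,v1)
Op 5: N0 marks N2=suspect -> (suspect,v1)
Op 6: gossip N1<->N2 -> N1.N0=(alive,v0) N1.N1=(alive,v1) N1.N2=(alive,v0) | N2.N0=(alive,v0) N2.N1=(alive,v1) N2.N2=(alive,v0)
Op 7: gossip N2<->N0 -> N2.N0=(alive,v0) N2.N1=(alive,v1) N2.N2=(suspect,v1) | N0.N0=(alive,v0) N0.N1=(alive,v1) N0.N2=(suspect,v1)
Op 8: gossip N2<->N0 -> N2.N0=(alive,v0) N2.N1=(alive,v1) N2.N2=(suspect,v1) | N0.N0=(alive,v0) N0.N1=(alive,v1) N0.N2=(suspect,v1)
Op 9: gossip N1<->N0 -> N1.N0=(alive,v0) N1.N1=(alive,v1) N1.N2=(suspect,v1) | N0.N0=(alive,v0) N0.N1=(alive,v1) N0.N2=(suspect,v1)
Op 10: N2 marks N0=dead -> (dead,v1)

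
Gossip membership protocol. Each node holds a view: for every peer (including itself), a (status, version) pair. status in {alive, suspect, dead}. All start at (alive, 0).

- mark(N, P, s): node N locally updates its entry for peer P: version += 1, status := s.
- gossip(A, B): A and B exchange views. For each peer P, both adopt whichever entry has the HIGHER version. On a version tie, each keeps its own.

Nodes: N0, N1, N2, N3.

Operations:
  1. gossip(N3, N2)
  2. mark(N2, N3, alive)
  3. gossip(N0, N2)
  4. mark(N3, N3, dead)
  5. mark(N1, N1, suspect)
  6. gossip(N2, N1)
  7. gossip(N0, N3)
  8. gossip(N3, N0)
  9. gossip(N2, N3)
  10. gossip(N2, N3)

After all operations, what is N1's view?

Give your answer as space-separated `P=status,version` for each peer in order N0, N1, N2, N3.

Op 1: gossip N3<->N2 -> N3.N0=(alive,v0) N3.N1=(alive,v0) N3.N2=(alive,v0) N3.N3=(alive,v0) | N2.N0=(alive,v0) N2.N1=(alive,v0) N2.N2=(alive,v0) N2.N3=(alive,v0)
Op 2: N2 marks N3=alive -> (alive,v1)
Op 3: gossip N0<->N2 -> N0.N0=(alive,v0) N0.N1=(alive,v0) N0.N2=(alive,v0) N0.N3=(alive,v1) | N2.N0=(alive,v0) N2.N1=(alive,v0) N2.N2=(alive,v0) N2.N3=(alive,v1)
Op 4: N3 marks N3=dead -> (dead,v1)
Op 5: N1 marks N1=suspect -> (suspect,v1)
Op 6: gossip N2<->N1 -> N2.N0=(alive,v0) N2.N1=(suspect,v1) N2.N2=(alive,v0) N2.N3=(alive,v1) | N1.N0=(alive,v0) N1.N1=(suspect,v1) N1.N2=(alive,v0) N1.N3=(alive,v1)
Op 7: gossip N0<->N3 -> N0.N0=(alive,v0) N0.N1=(alive,v0) N0.N2=(alive,v0) N0.N3=(alive,v1) | N3.N0=(alive,v0) N3.N1=(alive,v0) N3.N2=(alive,v0) N3.N3=(dead,v1)
Op 8: gossip N3<->N0 -> N3.N0=(alive,v0) N3.N1=(alive,v0) N3.N2=(alive,v0) N3.N3=(dead,v1) | N0.N0=(alive,v0) N0.N1=(alive,v0) N0.N2=(alive,v0) N0.N3=(alive,v1)
Op 9: gossip N2<->N3 -> N2.N0=(alive,v0) N2.N1=(suspect,v1) N2.N2=(alive,v0) N2.N3=(alive,v1) | N3.N0=(alive,v0) N3.N1=(suspect,v1) N3.N2=(alive,v0) N3.N3=(dead,v1)
Op 10: gossip N2<->N3 -> N2.N0=(alive,v0) N2.N1=(suspect,v1) N2.N2=(alive,v0) N2.N3=(alive,v1) | N3.N0=(alive,v0) N3.N1=(suspect,v1) N3.N2=(alive,v0) N3.N3=(dead,v1)

Answer: N0=alive,0 N1=suspect,1 N2=alive,0 N3=alive,1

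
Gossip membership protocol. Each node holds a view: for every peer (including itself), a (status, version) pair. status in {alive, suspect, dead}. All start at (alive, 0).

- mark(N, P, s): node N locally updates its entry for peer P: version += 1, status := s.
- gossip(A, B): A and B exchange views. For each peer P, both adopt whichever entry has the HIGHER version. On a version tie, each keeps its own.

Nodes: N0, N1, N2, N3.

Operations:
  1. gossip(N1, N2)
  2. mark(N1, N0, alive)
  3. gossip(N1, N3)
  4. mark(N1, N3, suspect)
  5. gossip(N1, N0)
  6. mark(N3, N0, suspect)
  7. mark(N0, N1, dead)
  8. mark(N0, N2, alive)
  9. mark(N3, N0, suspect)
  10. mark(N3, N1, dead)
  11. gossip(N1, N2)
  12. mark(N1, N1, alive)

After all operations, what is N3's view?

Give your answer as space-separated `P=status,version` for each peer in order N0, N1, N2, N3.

Answer: N0=suspect,3 N1=dead,1 N2=alive,0 N3=alive,0

Derivation:
Op 1: gossip N1<->N2 -> N1.N0=(alive,v0) N1.N1=(alive,v0) N1.N2=(alive,v0) N1.N3=(alive,v0) | N2.N0=(alive,v0) N2.N1=(alive,v0) N2.N2=(alive,v0) N2.N3=(alive,v0)
Op 2: N1 marks N0=alive -> (alive,v1)
Op 3: gossip N1<->N3 -> N1.N0=(alive,v1) N1.N1=(alive,v0) N1.N2=(alive,v0) N1.N3=(alive,v0) | N3.N0=(alive,v1) N3.N1=(alive,v0) N3.N2=(alive,v0) N3.N3=(alive,v0)
Op 4: N1 marks N3=suspect -> (suspect,v1)
Op 5: gossip N1<->N0 -> N1.N0=(alive,v1) N1.N1=(alive,v0) N1.N2=(alive,v0) N1.N3=(suspect,v1) | N0.N0=(alive,v1) N0.N1=(alive,v0) N0.N2=(alive,v0) N0.N3=(suspect,v1)
Op 6: N3 marks N0=suspect -> (suspect,v2)
Op 7: N0 marks N1=dead -> (dead,v1)
Op 8: N0 marks N2=alive -> (alive,v1)
Op 9: N3 marks N0=suspect -> (suspect,v3)
Op 10: N3 marks N1=dead -> (dead,v1)
Op 11: gossip N1<->N2 -> N1.N0=(alive,v1) N1.N1=(alive,v0) N1.N2=(alive,v0) N1.N3=(suspect,v1) | N2.N0=(alive,v1) N2.N1=(alive,v0) N2.N2=(alive,v0) N2.N3=(suspect,v1)
Op 12: N1 marks N1=alive -> (alive,v1)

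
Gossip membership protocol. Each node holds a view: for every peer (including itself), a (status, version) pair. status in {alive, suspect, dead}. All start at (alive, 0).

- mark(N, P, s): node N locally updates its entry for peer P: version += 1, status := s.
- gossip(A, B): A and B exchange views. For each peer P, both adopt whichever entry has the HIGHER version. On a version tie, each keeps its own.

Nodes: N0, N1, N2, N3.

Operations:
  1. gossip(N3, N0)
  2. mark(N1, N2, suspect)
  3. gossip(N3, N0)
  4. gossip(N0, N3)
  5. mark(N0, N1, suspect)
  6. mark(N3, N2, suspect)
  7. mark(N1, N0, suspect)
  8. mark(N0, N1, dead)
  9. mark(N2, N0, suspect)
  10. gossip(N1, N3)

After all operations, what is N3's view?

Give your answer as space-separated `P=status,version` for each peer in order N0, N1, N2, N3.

Answer: N0=suspect,1 N1=alive,0 N2=suspect,1 N3=alive,0

Derivation:
Op 1: gossip N3<->N0 -> N3.N0=(alive,v0) N3.N1=(alive,v0) N3.N2=(alive,v0) N3.N3=(alive,v0) | N0.N0=(alive,v0) N0.N1=(alive,v0) N0.N2=(alive,v0) N0.N3=(alive,v0)
Op 2: N1 marks N2=suspect -> (suspect,v1)
Op 3: gossip N3<->N0 -> N3.N0=(alive,v0) N3.N1=(alive,v0) N3.N2=(alive,v0) N3.N3=(alive,v0) | N0.N0=(alive,v0) N0.N1=(alive,v0) N0.N2=(alive,v0) N0.N3=(alive,v0)
Op 4: gossip N0<->N3 -> N0.N0=(alive,v0) N0.N1=(alive,v0) N0.N2=(alive,v0) N0.N3=(alive,v0) | N3.N0=(alive,v0) N3.N1=(alive,v0) N3.N2=(alive,v0) N3.N3=(alive,v0)
Op 5: N0 marks N1=suspect -> (suspect,v1)
Op 6: N3 marks N2=suspect -> (suspect,v1)
Op 7: N1 marks N0=suspect -> (suspect,v1)
Op 8: N0 marks N1=dead -> (dead,v2)
Op 9: N2 marks N0=suspect -> (suspect,v1)
Op 10: gossip N1<->N3 -> N1.N0=(suspect,v1) N1.N1=(alive,v0) N1.N2=(suspect,v1) N1.N3=(alive,v0) | N3.N0=(suspect,v1) N3.N1=(alive,v0) N3.N2=(suspect,v1) N3.N3=(alive,v0)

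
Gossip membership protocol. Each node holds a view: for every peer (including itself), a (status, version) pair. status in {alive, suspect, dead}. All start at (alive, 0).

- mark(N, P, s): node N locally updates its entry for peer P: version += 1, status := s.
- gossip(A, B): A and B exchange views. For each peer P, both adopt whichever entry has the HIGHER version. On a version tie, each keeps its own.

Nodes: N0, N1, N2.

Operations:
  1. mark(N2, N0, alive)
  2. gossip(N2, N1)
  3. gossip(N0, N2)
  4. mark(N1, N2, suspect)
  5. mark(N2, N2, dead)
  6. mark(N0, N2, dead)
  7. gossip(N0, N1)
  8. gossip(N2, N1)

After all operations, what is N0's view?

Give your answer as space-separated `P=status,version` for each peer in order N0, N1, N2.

Answer: N0=alive,1 N1=alive,0 N2=dead,1

Derivation:
Op 1: N2 marks N0=alive -> (alive,v1)
Op 2: gossip N2<->N1 -> N2.N0=(alive,v1) N2.N1=(alive,v0) N2.N2=(alive,v0) | N1.N0=(alive,v1) N1.N1=(alive,v0) N1.N2=(alive,v0)
Op 3: gossip N0<->N2 -> N0.N0=(alive,v1) N0.N1=(alive,v0) N0.N2=(alive,v0) | N2.N0=(alive,v1) N2.N1=(alive,v0) N2.N2=(alive,v0)
Op 4: N1 marks N2=suspect -> (suspect,v1)
Op 5: N2 marks N2=dead -> (dead,v1)
Op 6: N0 marks N2=dead -> (dead,v1)
Op 7: gossip N0<->N1 -> N0.N0=(alive,v1) N0.N1=(alive,v0) N0.N2=(dead,v1) | N1.N0=(alive,v1) N1.N1=(alive,v0) N1.N2=(suspect,v1)
Op 8: gossip N2<->N1 -> N2.N0=(alive,v1) N2.N1=(alive,v0) N2.N2=(dead,v1) | N1.N0=(alive,v1) N1.N1=(alive,v0) N1.N2=(suspect,v1)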